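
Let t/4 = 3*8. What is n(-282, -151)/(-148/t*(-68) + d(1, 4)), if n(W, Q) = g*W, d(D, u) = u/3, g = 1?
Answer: -1692/637 ≈ -2.6562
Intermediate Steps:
t = 96 (t = 4*(3*8) = 4*24 = 96)
d(D, u) = u/3 (d(D, u) = u*(⅓) = u/3)
n(W, Q) = W (n(W, Q) = 1*W = W)
n(-282, -151)/(-148/t*(-68) + d(1, 4)) = -282/(-148/96*(-68) + (⅓)*4) = -282/(-148*1/96*(-68) + 4/3) = -282/(-37/24*(-68) + 4/3) = -282/(629/6 + 4/3) = -282/637/6 = -282*6/637 = -1692/637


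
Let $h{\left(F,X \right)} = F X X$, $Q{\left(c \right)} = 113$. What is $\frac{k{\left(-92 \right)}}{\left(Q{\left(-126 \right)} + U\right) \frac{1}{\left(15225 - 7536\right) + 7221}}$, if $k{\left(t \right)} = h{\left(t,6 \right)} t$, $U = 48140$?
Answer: $\frac{4543136640}{48253} \approx 94152.0$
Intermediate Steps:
$h{\left(F,X \right)} = F X^{2}$
$k{\left(t \right)} = 36 t^{2}$ ($k{\left(t \right)} = t 6^{2} t = t 36 t = 36 t t = 36 t^{2}$)
$\frac{k{\left(-92 \right)}}{\left(Q{\left(-126 \right)} + U\right) \frac{1}{\left(15225 - 7536\right) + 7221}} = \frac{36 \left(-92\right)^{2}}{\left(113 + 48140\right) \frac{1}{\left(15225 - 7536\right) + 7221}} = \frac{36 \cdot 8464}{48253 \frac{1}{\left(15225 - 7536\right) + 7221}} = \frac{304704}{48253 \frac{1}{7689 + 7221}} = \frac{304704}{48253 \cdot \frac{1}{14910}} = \frac{304704}{\frac{48253}{14910}} = 304704 \cdot \frac{14910}{48253} = \frac{4543136640}{48253}$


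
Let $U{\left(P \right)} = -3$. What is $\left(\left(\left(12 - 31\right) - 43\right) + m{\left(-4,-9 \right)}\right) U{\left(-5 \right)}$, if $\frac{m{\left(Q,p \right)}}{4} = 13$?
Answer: $30$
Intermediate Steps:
$m{\left(Q,p \right)} = 52$ ($m{\left(Q,p \right)} = 4 \cdot 13 = 52$)
$\left(\left(\left(12 - 31\right) - 43\right) + m{\left(-4,-9 \right)}\right) U{\left(-5 \right)} = \left(\left(\left(12 - 31\right) - 43\right) + 52\right) \left(-3\right) = \left(\left(-19 - 43\right) + 52\right) \left(-3\right) = \left(-62 + 52\right) \left(-3\right) = \left(-10\right) \left(-3\right) = 30$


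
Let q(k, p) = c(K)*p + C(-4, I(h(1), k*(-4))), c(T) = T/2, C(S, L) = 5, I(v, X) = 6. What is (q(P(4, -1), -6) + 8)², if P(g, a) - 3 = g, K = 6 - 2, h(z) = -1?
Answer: 1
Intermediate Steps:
K = 4
c(T) = T/2 (c(T) = T*(½) = T/2)
P(g, a) = 3 + g
q(k, p) = 5 + 2*p (q(k, p) = ((½)*4)*p + 5 = 2*p + 5 = 5 + 2*p)
(q(P(4, -1), -6) + 8)² = ((5 + 2*(-6)) + 8)² = ((5 - 12) + 8)² = (-7 + 8)² = 1² = 1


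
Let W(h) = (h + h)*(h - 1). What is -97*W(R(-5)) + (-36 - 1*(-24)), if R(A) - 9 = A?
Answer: -2340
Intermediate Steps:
R(A) = 9 + A
W(h) = 2*h*(-1 + h) (W(h) = (2*h)*(-1 + h) = 2*h*(-1 + h))
-97*W(R(-5)) + (-36 - 1*(-24)) = -194*(9 - 5)*(-1 + (9 - 5)) + (-36 - 1*(-24)) = -194*4*(-1 + 4) + (-36 + 24) = -194*4*3 - 12 = -97*24 - 12 = -2328 - 12 = -2340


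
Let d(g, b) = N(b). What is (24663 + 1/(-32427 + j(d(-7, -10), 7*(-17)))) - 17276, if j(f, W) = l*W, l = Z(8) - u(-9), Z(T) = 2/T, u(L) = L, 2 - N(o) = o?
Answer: 990677953/134111 ≈ 7387.0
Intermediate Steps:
N(o) = 2 - o
d(g, b) = 2 - b
l = 37/4 (l = 2/8 - 1*(-9) = 2*(1/8) + 9 = 1/4 + 9 = 37/4 ≈ 9.2500)
j(f, W) = 37*W/4
(24663 + 1/(-32427 + j(d(-7, -10), 7*(-17)))) - 17276 = (24663 + 1/(-32427 + 37*(7*(-17))/4)) - 17276 = (24663 + 1/(-32427 + (37/4)*(-119))) - 17276 = (24663 + 1/(-32427 - 4403/4)) - 17276 = (24663 + 1/(-134111/4)) - 17276 = (24663 - 4/134111) - 17276 = 3307579589/134111 - 17276 = 990677953/134111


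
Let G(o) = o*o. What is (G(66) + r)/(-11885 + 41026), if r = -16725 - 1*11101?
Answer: -23470/29141 ≈ -0.80539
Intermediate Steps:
G(o) = o²
r = -27826 (r = -16725 - 11101 = -27826)
(G(66) + r)/(-11885 + 41026) = (66² - 27826)/(-11885 + 41026) = (4356 - 27826)/29141 = -23470*1/29141 = -23470/29141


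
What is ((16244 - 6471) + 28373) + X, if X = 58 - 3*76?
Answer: 37976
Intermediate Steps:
X = -170 (X = 58 - 228 = -170)
((16244 - 6471) + 28373) + X = ((16244 - 6471) + 28373) - 170 = (9773 + 28373) - 170 = 38146 - 170 = 37976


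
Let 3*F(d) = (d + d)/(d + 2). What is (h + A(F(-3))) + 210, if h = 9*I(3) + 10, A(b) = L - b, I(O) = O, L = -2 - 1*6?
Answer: 237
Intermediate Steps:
L = -8 (L = -2 - 6 = -8)
F(d) = 2*d/(3*(2 + d)) (F(d) = ((d + d)/(d + 2))/3 = ((2*d)/(2 + d))/3 = (2*d/(2 + d))/3 = 2*d/(3*(2 + d)))
A(b) = -8 - b
h = 37 (h = 9*3 + 10 = 27 + 10 = 37)
(h + A(F(-3))) + 210 = (37 + (-8 - 2*(-3)/(3*(2 - 3)))) + 210 = (37 + (-8 - 2*(-3)/(3*(-1)))) + 210 = (37 + (-8 - 2*(-3)*(-1)/3)) + 210 = (37 + (-8 - 1*2)) + 210 = (37 + (-8 - 2)) + 210 = (37 - 10) + 210 = 27 + 210 = 237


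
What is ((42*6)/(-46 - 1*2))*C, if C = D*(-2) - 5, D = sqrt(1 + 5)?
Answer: 105/4 + 21*sqrt(6)/2 ≈ 51.970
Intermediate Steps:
D = sqrt(6) ≈ 2.4495
C = -5 - 2*sqrt(6) (C = sqrt(6)*(-2) - 5 = -2*sqrt(6) - 5 = -5 - 2*sqrt(6) ≈ -9.8990)
((42*6)/(-46 - 1*2))*C = ((42*6)/(-46 - 1*2))*(-5 - 2*sqrt(6)) = (252/(-46 - 2))*(-5 - 2*sqrt(6)) = (252/(-48))*(-5 - 2*sqrt(6)) = (252*(-1/48))*(-5 - 2*sqrt(6)) = -21*(-5 - 2*sqrt(6))/4 = 105/4 + 21*sqrt(6)/2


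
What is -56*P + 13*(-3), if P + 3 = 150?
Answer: -8271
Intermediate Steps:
P = 147 (P = -3 + 150 = 147)
-56*P + 13*(-3) = -56*147 + 13*(-3) = -8232 - 39 = -8271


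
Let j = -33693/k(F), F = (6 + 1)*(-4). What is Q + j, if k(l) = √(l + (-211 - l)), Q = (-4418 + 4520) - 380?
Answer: -278 + 33693*I*√211/211 ≈ -278.0 + 2319.5*I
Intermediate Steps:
Q = -278 (Q = 102 - 380 = -278)
F = -28 (F = 7*(-4) = -28)
k(l) = I*√211 (k(l) = √(-211) = I*√211)
j = 33693*I*√211/211 (j = -33693*(-I*√211/211) = -(-33693)*I*√211/211 = 33693*I*√211/211 ≈ 2319.5*I)
Q + j = -278 + 33693*I*√211/211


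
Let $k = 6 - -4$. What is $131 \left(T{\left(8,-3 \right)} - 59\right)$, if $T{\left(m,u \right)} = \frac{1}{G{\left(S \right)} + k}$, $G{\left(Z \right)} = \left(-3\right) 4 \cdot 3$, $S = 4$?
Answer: $- \frac{201085}{26} \approx -7734.0$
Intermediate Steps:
$G{\left(Z \right)} = -36$ ($G{\left(Z \right)} = \left(-12\right) 3 = -36$)
$k = 10$ ($k = 6 + 4 = 10$)
$T{\left(m,u \right)} = - \frac{1}{26}$ ($T{\left(m,u \right)} = \frac{1}{-36 + 10} = \frac{1}{-26} = - \frac{1}{26}$)
$131 \left(T{\left(8,-3 \right)} - 59\right) = 131 \left(- \frac{1}{26} - 59\right) = 131 \left(- \frac{1535}{26}\right) = - \frac{201085}{26}$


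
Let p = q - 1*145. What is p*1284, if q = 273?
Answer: 164352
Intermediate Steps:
p = 128 (p = 273 - 1*145 = 273 - 145 = 128)
p*1284 = 128*1284 = 164352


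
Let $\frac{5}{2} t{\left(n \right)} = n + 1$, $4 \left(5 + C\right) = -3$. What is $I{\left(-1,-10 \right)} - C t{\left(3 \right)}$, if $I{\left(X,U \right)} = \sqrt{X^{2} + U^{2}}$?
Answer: $\frac{46}{5} + \sqrt{101} \approx 19.25$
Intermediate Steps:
$C = - \frac{23}{4}$ ($C = -5 + \frac{1}{4} \left(-3\right) = -5 - \frac{3}{4} = - \frac{23}{4} \approx -5.75$)
$t{\left(n \right)} = \frac{2}{5} + \frac{2 n}{5}$ ($t{\left(n \right)} = \frac{2 \left(n + 1\right)}{5} = \frac{2 \left(1 + n\right)}{5} = \frac{2}{5} + \frac{2 n}{5}$)
$I{\left(X,U \right)} = \sqrt{U^{2} + X^{2}}$
$I{\left(-1,-10 \right)} - C t{\left(3 \right)} = \sqrt{\left(-10\right)^{2} + \left(-1\right)^{2}} - - \frac{23 \left(\frac{2}{5} + \frac{2}{5} \cdot 3\right)}{4} = \sqrt{100 + 1} - - \frac{23 \left(\frac{2}{5} + \frac{6}{5}\right)}{4} = \sqrt{101} - \left(- \frac{23}{4}\right) \frac{8}{5} = \sqrt{101} - - \frac{46}{5} = \sqrt{101} + \frac{46}{5} = \frac{46}{5} + \sqrt{101}$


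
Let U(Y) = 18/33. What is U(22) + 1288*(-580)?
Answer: -8217434/11 ≈ -7.4704e+5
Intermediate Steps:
U(Y) = 6/11 (U(Y) = 18*(1/33) = 6/11)
U(22) + 1288*(-580) = 6/11 + 1288*(-580) = 6/11 - 747040 = -8217434/11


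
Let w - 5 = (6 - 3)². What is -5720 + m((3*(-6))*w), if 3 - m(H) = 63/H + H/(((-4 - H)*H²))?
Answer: -357274007/62496 ≈ -5716.8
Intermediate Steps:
w = 14 (w = 5 + (6 - 3)² = 5 + 3² = 5 + 9 = 14)
m(H) = 3 - 63/H - 1/(H*(-4 - H)) (m(H) = 3 - (63/H + H/(((-4 - H)*H²))) = 3 - (63/H + H/((H²*(-4 - H)))) = 3 - (63/H + H*(1/(H²*(-4 - H)))) = 3 - (63/H + 1/(H*(-4 - H))) = 3 + (-63/H - 1/(H*(-4 - H))) = 3 - 63/H - 1/(H*(-4 - H)))
-5720 + m((3*(-6))*w) = -5720 + (-251 - 51*3*(-6)*14 + 3*((3*(-6))*14)²)/((((3*(-6))*14))*(4 + (3*(-6))*14)) = -5720 + (-251 - (-918)*14 + 3*(-18*14)²)/(((-18*14))*(4 - 18*14)) = -5720 + (-251 - 51*(-252) + 3*(-252)²)/((-252)*(4 - 252)) = -5720 - 1/252*(-251 + 12852 + 3*63504)/(-248) = -5720 - 1/252*(-1/248)*(-251 + 12852 + 190512) = -5720 - 1/252*(-1/248)*203113 = -5720 + 203113/62496 = -357274007/62496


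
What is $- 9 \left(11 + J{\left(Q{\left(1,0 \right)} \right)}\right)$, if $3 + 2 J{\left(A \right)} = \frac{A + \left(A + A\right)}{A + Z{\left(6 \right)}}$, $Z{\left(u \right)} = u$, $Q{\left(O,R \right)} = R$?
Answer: $- \frac{171}{2} \approx -85.5$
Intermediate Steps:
$J{\left(A \right)} = - \frac{3}{2} + \frac{3 A}{2 \left(6 + A\right)}$ ($J{\left(A \right)} = - \frac{3}{2} + \frac{\left(A + \left(A + A\right)\right) \frac{1}{A + 6}}{2} = - \frac{3}{2} + \frac{\left(A + 2 A\right) \frac{1}{6 + A}}{2} = - \frac{3}{2} + \frac{3 A \frac{1}{6 + A}}{2} = - \frac{3}{2} + \frac{3 A}{2 \left(6 + A\right)}$)
$- 9 \left(11 + J{\left(Q{\left(1,0 \right)} \right)}\right) = - 9 \left(11 - \frac{9}{6 + 0}\right) = - 9 \left(11 - \frac{9}{6}\right) = - 9 \left(11 - \frac{3}{2}\right) = \left(-9\right) \frac{19}{2} = - \frac{171}{2}$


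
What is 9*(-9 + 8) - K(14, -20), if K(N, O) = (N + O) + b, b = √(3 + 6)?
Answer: -6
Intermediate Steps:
b = 3 (b = √9 = 3)
K(N, O) = 3 + N + O (K(N, O) = (N + O) + 3 = 3 + N + O)
9*(-9 + 8) - K(14, -20) = 9*(-9 + 8) - (3 + 14 - 20) = 9*(-1) - 1*(-3) = -9 + 3 = -6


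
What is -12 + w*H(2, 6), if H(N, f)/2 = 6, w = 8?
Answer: 84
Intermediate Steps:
H(N, f) = 12 (H(N, f) = 2*6 = 12)
-12 + w*H(2, 6) = -12 + 8*12 = -12 + 96 = 84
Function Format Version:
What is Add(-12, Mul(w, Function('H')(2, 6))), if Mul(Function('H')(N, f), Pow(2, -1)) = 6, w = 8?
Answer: 84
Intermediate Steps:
Function('H')(N, f) = 12 (Function('H')(N, f) = Mul(2, 6) = 12)
Add(-12, Mul(w, Function('H')(2, 6))) = Add(-12, Mul(8, 12)) = Add(-12, 96) = 84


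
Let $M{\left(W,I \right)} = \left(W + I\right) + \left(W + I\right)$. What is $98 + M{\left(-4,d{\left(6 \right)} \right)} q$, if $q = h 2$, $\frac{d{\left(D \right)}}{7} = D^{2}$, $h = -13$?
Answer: $-12798$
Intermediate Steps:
$d{\left(D \right)} = 7 D^{2}$
$q = -26$ ($q = \left(-13\right) 2 = -26$)
$M{\left(W,I \right)} = 2 I + 2 W$ ($M{\left(W,I \right)} = \left(I + W\right) + \left(I + W\right) = 2 I + 2 W$)
$98 + M{\left(-4,d{\left(6 \right)} \right)} q = 98 + \left(2 \cdot 7 \cdot 6^{2} + 2 \left(-4\right)\right) \left(-26\right) = 98 + \left(2 \cdot 7 \cdot 36 - 8\right) \left(-26\right) = 98 + \left(2 \cdot 252 - 8\right) \left(-26\right) = 98 + \left(504 - 8\right) \left(-26\right) = 98 + 496 \left(-26\right) = 98 - 12896 = -12798$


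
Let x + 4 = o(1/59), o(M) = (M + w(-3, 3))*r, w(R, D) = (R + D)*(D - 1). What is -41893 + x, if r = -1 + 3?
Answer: -2471921/59 ≈ -41897.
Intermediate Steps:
w(R, D) = (-1 + D)*(D + R) (w(R, D) = (D + R)*(-1 + D) = (-1 + D)*(D + R))
r = 2
o(M) = 2*M (o(M) = (M + (3² - 1*3 - 1*(-3) + 3*(-3)))*2 = (M + (9 - 3 + 3 - 9))*2 = (M + 0)*2 = M*2 = 2*M)
x = -234/59 (x = -4 + 2/59 = -234/59 ≈ -3.9661)
-41893 + x = -41893 - 234/59 = -2471921/59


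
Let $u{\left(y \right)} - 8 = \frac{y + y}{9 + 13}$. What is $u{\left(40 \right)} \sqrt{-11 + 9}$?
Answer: $\frac{128 i \sqrt{2}}{11} \approx 16.456 i$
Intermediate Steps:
$u{\left(y \right)} = 8 + \frac{y}{11}$ ($u{\left(y \right)} = 8 + \frac{y + y}{9 + 13} = 8 + \frac{2 y}{22} = 8 + 2 y \frac{1}{22} = 8 + \frac{y}{11}$)
$u{\left(40 \right)} \sqrt{-11 + 9} = \left(8 + \frac{1}{11} \cdot 40\right) \sqrt{-11 + 9} = \left(8 + \frac{40}{11}\right) \sqrt{-2} = \frac{128 i \sqrt{2}}{11}$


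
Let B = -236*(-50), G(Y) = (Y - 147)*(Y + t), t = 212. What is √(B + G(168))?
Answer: 2*√4945 ≈ 140.64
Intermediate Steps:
G(Y) = (-147 + Y)*(212 + Y) (G(Y) = (Y - 147)*(Y + 212) = (-147 + Y)*(212 + Y))
B = 11800
√(B + G(168)) = √(11800 + (-31164 + 168² + 65*168)) = √(11800 + (-31164 + 28224 + 10920)) = √(11800 + 7980) = √19780 = 2*√4945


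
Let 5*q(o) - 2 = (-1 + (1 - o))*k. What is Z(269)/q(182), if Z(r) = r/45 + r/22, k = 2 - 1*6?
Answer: 18023/144540 ≈ 0.12469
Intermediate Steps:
k = -4 (k = 2 - 6 = -4)
q(o) = 2/5 + 4*o/5 (q(o) = 2/5 + ((-1 + (1 - o))*(-4))/5 = 2/5 + (-o*(-4))/5 = 2/5 + (4*o)/5 = 2/5 + 4*o/5)
Z(r) = 67*r/990 (Z(r) = r*(1/45) + r*(1/22) = r/45 + r/22 = 67*r/990)
Z(269)/q(182) = ((67/990)*269)/(2/5 + (4/5)*182) = 18023/(990*(2/5 + 728/5)) = (18023/990)/146 = (18023/990)*(1/146) = 18023/144540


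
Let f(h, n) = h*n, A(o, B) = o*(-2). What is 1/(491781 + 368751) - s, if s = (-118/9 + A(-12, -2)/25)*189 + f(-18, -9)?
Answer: 45921429673/21513300 ≈ 2134.6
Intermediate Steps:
A(o, B) = -2*o
s = -53364/25 (s = (-118/9 - 2*(-12)/25)*189 - 18*(-9) = (-118*⅑ + 24*(1/25))*189 + 162 = (-118/9 + 24/25)*189 + 162 = -2734/225*189 + 162 = -57414/25 + 162 = -53364/25 ≈ -2134.6)
1/(491781 + 368751) - s = 1/(491781 + 368751) - 1*(-53364/25) = 1/860532 + 53364/25 = 45921429673/21513300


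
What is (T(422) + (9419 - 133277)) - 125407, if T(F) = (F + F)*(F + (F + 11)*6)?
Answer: 2299615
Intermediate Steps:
T(F) = 2*F*(66 + 7*F) (T(F) = (2*F)*(F + (11 + F)*6) = (2*F)*(F + (66 + 6*F)) = (2*F)*(66 + 7*F) = 2*F*(66 + 7*F))
(T(422) + (9419 - 133277)) - 125407 = (2*422*(66 + 7*422) + (9419 - 133277)) - 125407 = (2*422*(66 + 2954) - 123858) - 125407 = (2*422*3020 - 123858) - 125407 = (2548880 - 123858) - 125407 = 2425022 - 125407 = 2299615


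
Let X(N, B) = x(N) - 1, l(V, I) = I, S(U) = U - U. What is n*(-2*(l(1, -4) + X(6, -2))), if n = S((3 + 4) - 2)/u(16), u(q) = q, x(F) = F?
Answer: 0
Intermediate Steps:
S(U) = 0
n = 0 (n = 0/16 = 0*(1/16) = 0)
X(N, B) = -1 + N (X(N, B) = N - 1 = -1 + N)
n*(-2*(l(1, -4) + X(6, -2))) = 0*(-2*(-4 + (-1 + 6))) = 0*(-2*(-4 + 5)) = 0*(-2*1) = 0*(-2) = 0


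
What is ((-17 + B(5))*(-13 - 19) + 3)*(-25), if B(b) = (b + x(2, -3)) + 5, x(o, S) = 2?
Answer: -4075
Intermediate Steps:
B(b) = 7 + b (B(b) = (b + 2) + 5 = (2 + b) + 5 = 7 + b)
((-17 + B(5))*(-13 - 19) + 3)*(-25) = ((-17 + (7 + 5))*(-13 - 19) + 3)*(-25) = ((-17 + 12)*(-32) + 3)*(-25) = (-5*(-32) + 3)*(-25) = (160 + 3)*(-25) = 163*(-25) = -4075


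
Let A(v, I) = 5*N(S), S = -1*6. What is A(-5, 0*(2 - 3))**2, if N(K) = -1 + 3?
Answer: 100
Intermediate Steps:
S = -6
N(K) = 2
A(v, I) = 10 (A(v, I) = 5*2 = 10)
A(-5, 0*(2 - 3))**2 = 10**2 = 100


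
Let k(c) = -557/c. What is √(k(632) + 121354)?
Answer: √12117837018/316 ≈ 348.36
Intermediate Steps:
√(k(632) + 121354) = √(-557/632 + 121354) = √(76695171/632) = √12117837018/316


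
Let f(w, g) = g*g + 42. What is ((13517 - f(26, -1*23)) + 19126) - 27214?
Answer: 4858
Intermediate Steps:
f(w, g) = 42 + g**2 (f(w, g) = g**2 + 42 = 42 + g**2)
((13517 - f(26, -1*23)) + 19126) - 27214 = ((13517 - (42 + (-1*23)**2)) + 19126) - 27214 = ((13517 - (42 + (-23)**2)) + 19126) - 27214 = ((13517 - (42 + 529)) + 19126) - 27214 = ((13517 - 1*571) + 19126) - 27214 = ((13517 - 571) + 19126) - 27214 = (12946 + 19126) - 27214 = 32072 - 27214 = 4858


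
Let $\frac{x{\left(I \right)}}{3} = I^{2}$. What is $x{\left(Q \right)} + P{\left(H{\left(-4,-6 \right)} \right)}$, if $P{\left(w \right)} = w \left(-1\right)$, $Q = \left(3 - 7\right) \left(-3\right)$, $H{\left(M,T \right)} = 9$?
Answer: $423$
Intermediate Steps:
$Q = 12$ ($Q = \left(-4\right) \left(-3\right) = 12$)
$P{\left(w \right)} = - w$
$x{\left(I \right)} = 3 I^{2}$
$x{\left(Q \right)} + P{\left(H{\left(-4,-6 \right)} \right)} = 3 \cdot 12^{2} - 9 = 3 \cdot 144 - 9 = 432 - 9 = 423$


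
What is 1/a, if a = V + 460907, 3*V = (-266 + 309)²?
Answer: 3/1384570 ≈ 2.1667e-6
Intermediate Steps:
V = 1849/3 (V = (-266 + 309)²/3 = (⅓)*43² = (⅓)*1849 = 1849/3 ≈ 616.33)
a = 1384570/3 (a = 1849/3 + 460907 = 1384570/3 ≈ 4.6152e+5)
1/a = 1/(1384570/3) = 3/1384570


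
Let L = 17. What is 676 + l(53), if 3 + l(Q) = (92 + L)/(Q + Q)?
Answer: 71447/106 ≈ 674.03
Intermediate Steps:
l(Q) = -3 + 109/(2*Q) (l(Q) = -3 + (92 + 17)/(Q + Q) = -3 + 109/((2*Q)) = -3 + 109*(1/(2*Q)) = -3 + 109/(2*Q))
676 + l(53) = 676 + (-3 + (109/2)/53) = 676 + (-3 + (109/2)*(1/53)) = 676 + (-3 + 109/106) = 676 - 209/106 = 71447/106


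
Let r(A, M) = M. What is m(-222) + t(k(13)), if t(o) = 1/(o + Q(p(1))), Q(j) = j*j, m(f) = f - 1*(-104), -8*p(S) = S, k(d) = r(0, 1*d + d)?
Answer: -196406/1665 ≈ -117.96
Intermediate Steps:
k(d) = 2*d (k(d) = 1*d + d = d + d = 2*d)
p(S) = -S/8
m(f) = 104 + f (m(f) = f + 104 = 104 + f)
Q(j) = j²
t(o) = 1/(1/64 + o) (t(o) = 1/(o + (-⅛*1)²) = 1/(o + (-⅛)²) = 1/(o + 1/64) = 1/(1/64 + o))
m(-222) + t(k(13)) = (104 - 222) + 64/(1 + 64*(2*13)) = -118 + 64/(1 + 64*26) = -118 + 64/(1 + 1664) = -118 + 64/1665 = -196406/1665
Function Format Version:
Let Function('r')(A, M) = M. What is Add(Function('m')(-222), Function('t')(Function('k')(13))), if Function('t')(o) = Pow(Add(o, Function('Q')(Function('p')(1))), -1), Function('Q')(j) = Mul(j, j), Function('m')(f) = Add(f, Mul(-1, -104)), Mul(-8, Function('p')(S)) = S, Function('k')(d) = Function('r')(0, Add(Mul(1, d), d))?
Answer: Rational(-196406, 1665) ≈ -117.96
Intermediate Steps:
Function('k')(d) = Mul(2, d) (Function('k')(d) = Add(Mul(1, d), d) = Add(d, d) = Mul(2, d))
Function('p')(S) = Mul(Rational(-1, 8), S)
Function('m')(f) = Add(104, f) (Function('m')(f) = Add(f, 104) = Add(104, f))
Function('Q')(j) = Pow(j, 2)
Function('t')(o) = Pow(Add(Rational(1, 64), o), -1) (Function('t')(o) = Pow(Add(o, Pow(Mul(Rational(-1, 8), 1), 2)), -1) = Pow(Add(o, Pow(Rational(-1, 8), 2)), -1) = Pow(Add(o, Rational(1, 64)), -1) = Pow(Add(Rational(1, 64), o), -1))
Add(Function('m')(-222), Function('t')(Function('k')(13))) = Add(Add(104, -222), Mul(64, Pow(Add(1, Mul(64, Mul(2, 13))), -1))) = Add(-118, Mul(64, Pow(Add(1, Mul(64, 26)), -1))) = Add(-118, Mul(64, Pow(Add(1, 1664), -1))) = Add(-118, Mul(64, Pow(1665, -1))) = Add(-118, Mul(64, Rational(1, 1665))) = Add(-118, Rational(64, 1665)) = Rational(-196406, 1665)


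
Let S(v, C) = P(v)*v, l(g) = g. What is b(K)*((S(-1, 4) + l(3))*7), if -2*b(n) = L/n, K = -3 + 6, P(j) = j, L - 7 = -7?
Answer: 0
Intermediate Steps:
L = 0 (L = 7 - 7 = 0)
K = 3
S(v, C) = v² (S(v, C) = v*v = v²)
b(n) = 0 (b(n) = -0/n = -½*0 = 0)
b(K)*((S(-1, 4) + l(3))*7) = 0*(((-1)² + 3)*7) = 0*((1 + 3)*7) = 0*(4*7) = 0*28 = 0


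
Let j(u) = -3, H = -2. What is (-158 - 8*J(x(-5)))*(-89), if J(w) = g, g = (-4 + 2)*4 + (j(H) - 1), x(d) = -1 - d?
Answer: 5518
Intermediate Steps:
g = -12 (g = (-4 + 2)*4 + (-3 - 1) = -2*4 - 4 = -8 - 4 = -12)
J(w) = -12
(-158 - 8*J(x(-5)))*(-89) = (-158 - 8*(-12))*(-89) = (-158 + 96)*(-89) = -62*(-89) = 5518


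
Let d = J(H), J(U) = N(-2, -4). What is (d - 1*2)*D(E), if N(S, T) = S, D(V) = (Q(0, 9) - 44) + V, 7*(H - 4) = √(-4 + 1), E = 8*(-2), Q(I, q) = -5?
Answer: 260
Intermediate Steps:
E = -16
H = 4 + I*√3/7 (H = 4 + √(-4 + 1)/7 = 4 + √(-3)/7 = 4 + (I*√3)/7 = 4 + I*√3/7 ≈ 4.0 + 0.24744*I)
D(V) = -49 + V (D(V) = (-5 - 44) + V = -49 + V)
J(U) = -2
d = -2
(d - 1*2)*D(E) = (-2 - 1*2)*(-49 - 16) = (-2 - 2)*(-65) = -4*(-65) = 260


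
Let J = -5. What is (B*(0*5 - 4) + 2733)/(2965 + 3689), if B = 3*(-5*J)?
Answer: 811/2218 ≈ 0.36564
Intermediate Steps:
B = 75 (B = 3*(-5*(-5)) = 3*25 = 75)
(B*(0*5 - 4) + 2733)/(2965 + 3689) = (75*(0*5 - 4) + 2733)/(2965 + 3689) = (75*(0 - 4) + 2733)/6654 = (75*(-4) + 2733)*(1/6654) = (-300 + 2733)*(1/6654) = 2433*(1/6654) = 811/2218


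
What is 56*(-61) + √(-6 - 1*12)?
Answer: -3416 + 3*I*√2 ≈ -3416.0 + 4.2426*I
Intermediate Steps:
56*(-61) + √(-6 - 1*12) = -3416 + √(-6 - 12) = -3416 + √(-18) = -3416 + 3*I*√2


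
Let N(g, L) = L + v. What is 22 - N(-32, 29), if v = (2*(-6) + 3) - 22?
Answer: 24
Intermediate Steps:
v = -31 (v = (-12 + 3) - 22 = -9 - 22 = -31)
N(g, L) = -31 + L (N(g, L) = L - 31 = -31 + L)
22 - N(-32, 29) = 22 - (-31 + 29) = 22 - 1*(-2) = 22 + 2 = 24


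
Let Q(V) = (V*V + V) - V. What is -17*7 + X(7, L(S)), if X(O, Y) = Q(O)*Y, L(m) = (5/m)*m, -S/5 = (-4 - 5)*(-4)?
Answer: 126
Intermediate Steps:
S = -180 (S = -5*(-4 - 5)*(-4) = -(-45)*(-4) = -5*36 = -180)
Q(V) = V² (Q(V) = (V² + V) - V = (V + V²) - V = V²)
L(m) = 5
X(O, Y) = Y*O² (X(O, Y) = O²*Y = Y*O²)
-17*7 + X(7, L(S)) = -17*7 + 5*7² = -119 + 5*49 = -119 + 245 = 126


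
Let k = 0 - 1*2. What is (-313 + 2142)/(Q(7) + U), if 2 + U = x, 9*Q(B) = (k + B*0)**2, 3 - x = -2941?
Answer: 16461/26482 ≈ 0.62159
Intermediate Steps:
x = 2944 (x = 3 - 1*(-2941) = 3 + 2941 = 2944)
k = -2 (k = 0 - 2 = -2)
Q(B) = 4/9 (Q(B) = (-2 + B*0)**2/9 = (-2 + 0)**2/9 = (1/9)*(-2)**2 = (1/9)*4 = 4/9)
U = 2942 (U = -2 + 2944 = 2942)
(-313 + 2142)/(Q(7) + U) = (-313 + 2142)/(4/9 + 2942) = 1829/(26482/9) = 1829*(9/26482) = 16461/26482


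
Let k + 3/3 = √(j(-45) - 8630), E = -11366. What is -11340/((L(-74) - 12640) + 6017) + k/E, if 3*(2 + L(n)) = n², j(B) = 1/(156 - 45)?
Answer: 55240817/23379862 - I*√106330119/1261626 ≈ 2.3628 - 0.0081733*I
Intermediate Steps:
j(B) = 1/111
L(n) = -2 + n²/3
k = -1 + I*√106330119/111 (k = -1 + √(1/111 - 8630) = -1 + √(-957929/111) = -1 + I*√106330119/111 ≈ -1.0 + 92.898*I)
-11340/((L(-74) - 12640) + 6017) + k/E = -11340/(((-2 + (⅓)*(-74)²) - 12640) + 6017) + (-1 + I*√106330119/111)/(-11366) = -11340/(((-2 + (⅓)*5476) - 12640) + 6017) + (-1 + I*√106330119/111)*(-1/11366) = -11340/(((-2 + 5476/3) - 12640) + 6017) + (1/11366 - I*√106330119/1261626) = -11340/((5470/3 - 12640) + 6017) + (1/11366 - I*√106330119/1261626) = -11340/(-32450/3 + 6017) + (1/11366 - I*√106330119/1261626) = -11340/(-14399/3) + (1/11366 - I*√106330119/1261626) = -11340*(-3/14399) + (1/11366 - I*√106330119/1261626) = 4860/2057 + (1/11366 - I*√106330119/1261626) = 55240817/23379862 - I*√106330119/1261626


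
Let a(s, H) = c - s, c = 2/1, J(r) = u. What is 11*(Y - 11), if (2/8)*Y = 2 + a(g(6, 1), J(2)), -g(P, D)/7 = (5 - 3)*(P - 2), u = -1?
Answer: 2519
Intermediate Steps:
J(r) = -1
g(P, D) = 28 - 14*P (g(P, D) = -7*(5 - 3)*(P - 2) = -14*(-2 + P) = -7*(-4 + 2*P) = 28 - 14*P)
c = 2 (c = 2*1 = 2)
a(s, H) = 2 - s
Y = 240 (Y = 4*(2 + (2 - (28 - 14*6))) = 4*(2 + (2 - (28 - 84))) = 4*(2 + (2 - 1*(-56))) = 4*(2 + (2 + 56)) = 4*(2 + 58) = 4*60 = 240)
11*(Y - 11) = 11*(240 - 11) = 11*229 = 2519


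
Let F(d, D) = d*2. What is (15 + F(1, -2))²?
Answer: 289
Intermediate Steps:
F(d, D) = 2*d
(15 + F(1, -2))² = (15 + 2*1)² = (15 + 2)² = 17² = 289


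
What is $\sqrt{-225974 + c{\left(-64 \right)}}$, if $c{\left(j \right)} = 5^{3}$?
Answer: $i \sqrt{225849} \approx 475.24 i$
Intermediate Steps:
$c{\left(j \right)} = 125$
$\sqrt{-225974 + c{\left(-64 \right)}} = \sqrt{-225974 + 125} = \sqrt{-225849} = i \sqrt{225849}$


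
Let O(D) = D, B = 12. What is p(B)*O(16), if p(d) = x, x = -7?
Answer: -112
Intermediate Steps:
p(d) = -7
p(B)*O(16) = -7*16 = -112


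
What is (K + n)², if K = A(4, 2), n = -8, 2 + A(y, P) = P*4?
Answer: 4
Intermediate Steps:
A(y, P) = -2 + 4*P (A(y, P) = -2 + P*4 = -2 + 4*P)
K = 6 (K = -2 + 4*2 = -2 + 8 = 6)
(K + n)² = (6 - 8)² = (-2)² = 4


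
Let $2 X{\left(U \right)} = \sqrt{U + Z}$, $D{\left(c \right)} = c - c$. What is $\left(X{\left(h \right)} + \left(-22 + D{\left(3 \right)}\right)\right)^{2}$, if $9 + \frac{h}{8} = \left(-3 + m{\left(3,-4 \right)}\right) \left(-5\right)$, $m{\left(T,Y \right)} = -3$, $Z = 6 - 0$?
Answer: $\frac{\left(44 - \sqrt{174}\right)^{2}}{4} \approx 237.3$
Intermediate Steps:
$Z = 6$ ($Z = 6 + 0 = 6$)
$D{\left(c \right)} = 0$
$h = 168$ ($h = -72 + 8 \left(-3 - 3\right) \left(-5\right) = -72 + 8 \left(\left(-6\right) \left(-5\right)\right) = -72 + 8 \cdot 30 = -72 + 240 = 168$)
$X{\left(U \right)} = \frac{\sqrt{6 + U}}{2}$ ($X{\left(U \right)} = \frac{\sqrt{U + 6}}{2} = \frac{\sqrt{6 + U}}{2}$)
$\left(X{\left(h \right)} + \left(-22 + D{\left(3 \right)}\right)\right)^{2} = \left(\frac{\sqrt{6 + 168}}{2} + \left(-22 + 0\right)\right)^{2} = \left(\frac{\sqrt{174}}{2} - 22\right)^{2} = \left(-22 + \frac{\sqrt{174}}{2}\right)^{2}$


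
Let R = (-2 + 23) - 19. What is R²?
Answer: 4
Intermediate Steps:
R = 2 (R = 21 - 19 = 2)
R² = 2² = 4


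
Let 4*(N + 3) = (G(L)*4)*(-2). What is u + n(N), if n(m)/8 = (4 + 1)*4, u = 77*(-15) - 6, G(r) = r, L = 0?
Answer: -1001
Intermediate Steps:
N = -3 (N = -3 + ((0*4)*(-2))/4 = -3 + (0*(-2))/4 = -3 + (¼)*0 = -3 + 0 = -3)
u = -1161 (u = -1155 - 6 = -1161)
n(m) = 160 (n(m) = 8*((4 + 1)*4) = 8*(5*4) = 8*20 = 160)
u + n(N) = -1161 + 160 = -1001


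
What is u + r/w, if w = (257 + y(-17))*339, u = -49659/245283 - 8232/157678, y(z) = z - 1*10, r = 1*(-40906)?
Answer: -1733052775534/2223854640255 ≈ -0.77930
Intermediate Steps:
r = -40906
y(z) = -10 + z (y(z) = z - 10 = -10 + z)
u = -1641550243/6445955479 (u = -49659*1/245283 - 8232*1/157678 = -16553/81761 - 4116/78839 = -1641550243/6445955479 ≈ -0.25466)
w = 77970 (w = (257 + (-10 - 17))*339 = (257 - 27)*339 = 230*339 = 77970)
u + r/w = -1641550243/6445955479 - 40906/77970 = -1641550243/6445955479 - 40906*1/77970 = -1641550243/6445955479 - 181/345 = -1733052775534/2223854640255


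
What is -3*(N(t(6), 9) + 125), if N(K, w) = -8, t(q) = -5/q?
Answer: -351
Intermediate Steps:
-3*(N(t(6), 9) + 125) = -3*(-8 + 125) = -3*117 = -351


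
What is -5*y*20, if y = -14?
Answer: 1400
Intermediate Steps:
-5*y*20 = -5*(-14)*20 = 70*20 = 1400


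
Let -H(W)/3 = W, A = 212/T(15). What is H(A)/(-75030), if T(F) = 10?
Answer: 53/62525 ≈ 0.00084766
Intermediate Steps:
A = 106/5 (A = 212/10 = 212*(⅒) = 106/5 ≈ 21.200)
H(W) = -3*W
H(A)/(-75030) = -3*106/5/(-75030) = -318/5*(-1/75030) = 53/62525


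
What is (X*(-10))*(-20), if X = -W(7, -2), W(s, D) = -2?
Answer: 400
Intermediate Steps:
X = 2 (X = -1*(-2) = 2)
(X*(-10))*(-20) = (2*(-10))*(-20) = -20*(-20) = 400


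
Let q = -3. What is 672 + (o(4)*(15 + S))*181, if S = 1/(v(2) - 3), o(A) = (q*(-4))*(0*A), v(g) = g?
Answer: 672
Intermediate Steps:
o(A) = 0 (o(A) = (-3*(-4))*(0*A) = 12*0 = 0)
S = -1 (S = 1/(2 - 3) = 1/(-1) = 1*(-1) = -1)
672 + (o(4)*(15 + S))*181 = 672 + (0*(15 - 1))*181 = 672 + (0*14)*181 = 672 + 0*181 = 672 + 0 = 672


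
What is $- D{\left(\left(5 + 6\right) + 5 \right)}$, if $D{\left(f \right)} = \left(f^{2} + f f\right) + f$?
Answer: $-528$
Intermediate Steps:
$D{\left(f \right)} = f + 2 f^{2}$ ($D{\left(f \right)} = \left(f^{2} + f^{2}\right) + f = 2 f^{2} + f = f + 2 f^{2}$)
$- D{\left(\left(5 + 6\right) + 5 \right)} = - \left(\left(5 + 6\right) + 5\right) \left(1 + 2 \left(\left(5 + 6\right) + 5\right)\right) = - \left(11 + 5\right) \left(1 + 2 \left(11 + 5\right)\right) = - 16 \left(1 + 2 \cdot 16\right) = - 16 \left(1 + 32\right) = - 16 \cdot 33 = \left(-1\right) 528 = -528$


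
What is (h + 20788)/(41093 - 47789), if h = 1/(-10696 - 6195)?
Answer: -117043369/37700712 ≈ -3.1045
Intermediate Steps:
h = -1/16891 (h = 1/(-16891) = -1/16891 ≈ -5.9203e-5)
(h + 20788)/(41093 - 47789) = (-1/16891 + 20788)/(41093 - 47789) = (351130107/16891)/(-6696) = (351130107/16891)*(-1/6696) = -117043369/37700712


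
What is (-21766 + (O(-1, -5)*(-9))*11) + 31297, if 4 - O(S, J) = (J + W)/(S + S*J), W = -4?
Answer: 35649/4 ≈ 8912.3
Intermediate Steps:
O(S, J) = 4 - (-4 + J)/(S + J*S) (O(S, J) = 4 - (J - 4)/(S + S*J) = 4 - (-4 + J)/(S + J*S))
(-21766 + (O(-1, -5)*(-9))*11) + 31297 = (-21766 + (((4 - 1*(-5) + 4*(-1) + 4*(-5)*(-1))/((-1)*(1 - 5)))*(-9))*11) + 31297 = (-21766 + (-1*(4 + 5 - 4 + 20)/(-4)*(-9))*11) + 31297 = (-21766 + (-1*(-¼)*25*(-9))*11) + 31297 = (-21766 + ((25/4)*(-9))*11) + 31297 = (-21766 - 225/4*11) + 31297 = (-21766 - 2475/4) + 31297 = -89539/4 + 31297 = 35649/4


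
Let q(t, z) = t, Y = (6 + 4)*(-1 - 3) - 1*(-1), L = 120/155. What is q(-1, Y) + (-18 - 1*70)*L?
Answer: -2143/31 ≈ -69.129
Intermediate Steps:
L = 24/31 (L = 120*(1/155) = 24/31 ≈ 0.77419)
Y = -39 (Y = 10*(-4) + 1 = -40 + 1 = -39)
q(-1, Y) + (-18 - 1*70)*L = -1 + (-18 - 1*70)*(24/31) = -1 + (-18 - 70)*(24/31) = -1 - 88*24/31 = -1 - 2112/31 = -2143/31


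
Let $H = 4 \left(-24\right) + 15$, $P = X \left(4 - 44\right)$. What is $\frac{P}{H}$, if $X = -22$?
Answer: $- \frac{880}{81} \approx -10.864$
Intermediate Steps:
$P = 880$ ($P = - 22 \left(4 - 44\right) = \left(-22\right) \left(-40\right) = 880$)
$H = -81$ ($H = -96 + 15 = -81$)
$\frac{P}{H} = \frac{880}{-81} = 880 \left(- \frac{1}{81}\right) = - \frac{880}{81}$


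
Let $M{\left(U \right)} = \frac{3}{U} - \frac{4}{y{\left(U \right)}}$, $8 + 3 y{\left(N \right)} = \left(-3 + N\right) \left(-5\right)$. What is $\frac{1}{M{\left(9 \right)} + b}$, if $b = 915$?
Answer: $\frac{57}{52192} \approx 0.0010921$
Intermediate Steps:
$y{\left(N \right)} = \frac{7}{3} - \frac{5 N}{3}$ ($y{\left(N \right)} = - \frac{8}{3} + \frac{\left(-3 + N\right) \left(-5\right)}{3} = - \frac{8}{3} + \frac{15 - 5 N}{3} = - \frac{8}{3} - \left(-5 + \frac{5 N}{3}\right) = \frac{7}{3} - \frac{5 N}{3}$)
$M{\left(U \right)} = - \frac{4}{\frac{7}{3} - \frac{5 U}{3}} + \frac{3}{U}$ ($M{\left(U \right)} = \frac{3}{U} - \frac{4}{\frac{7}{3} - \frac{5 U}{3}} = - \frac{4}{\frac{7}{3} - \frac{5 U}{3}} + \frac{3}{U}$)
$\frac{1}{M{\left(9 \right)} + b} = \frac{1}{\frac{3 \left(-7 + 9 \cdot 9\right)}{9 \left(-7 + 5 \cdot 9\right)} + 915} = \frac{1}{3 \cdot \frac{1}{9} \frac{1}{-7 + 45} \left(-7 + 81\right) + 915} = \frac{1}{3 \cdot \frac{1}{9} \cdot \frac{1}{38} \cdot 74 + 915} = \frac{1}{\frac{37}{57} + 915} = \frac{1}{\frac{52192}{57}} = \frac{57}{52192}$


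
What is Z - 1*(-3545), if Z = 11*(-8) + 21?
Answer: 3478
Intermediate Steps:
Z = -67 (Z = -88 + 21 = -67)
Z - 1*(-3545) = -67 - 1*(-3545) = -67 + 3545 = 3478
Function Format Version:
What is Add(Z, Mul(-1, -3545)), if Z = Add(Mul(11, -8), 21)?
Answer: 3478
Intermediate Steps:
Z = -67 (Z = Add(-88, 21) = -67)
Add(Z, Mul(-1, -3545)) = Add(-67, Mul(-1, -3545)) = Add(-67, 3545) = 3478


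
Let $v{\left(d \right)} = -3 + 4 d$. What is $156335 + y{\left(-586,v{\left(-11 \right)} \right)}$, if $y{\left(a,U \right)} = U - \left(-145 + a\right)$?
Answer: $157019$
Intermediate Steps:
$y{\left(a,U \right)} = 145 + U - a$ ($y{\left(a,U \right)} = U - \left(-145 + a\right) = 145 + U - a$)
$156335 + y{\left(-586,v{\left(-11 \right)} \right)} = 156335 + \left(145 + \left(-3 + 4 \left(-11\right)\right) - -586\right) = 156335 + \left(145 - 47 + 586\right) = 156335 + 684 = 157019$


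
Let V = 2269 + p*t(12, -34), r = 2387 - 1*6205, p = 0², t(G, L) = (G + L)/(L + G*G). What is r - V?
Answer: -6087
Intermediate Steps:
t(G, L) = (G + L)/(L + G²)
p = 0
r = -3818 (r = 2387 - 6205 = -3818)
V = 2269 (V = 2269 + 0*((12 - 34)/(-34 + 12²)) = 2269 + 0*(-22/(-34 + 144)) = 2269 + 0*(-22/110) = 2269 + 0*((1/110)*(-22)) = 2269 + 0*(-⅕) = 2269 + 0 = 2269)
r - V = -3818 - 1*2269 = -3818 - 2269 = -6087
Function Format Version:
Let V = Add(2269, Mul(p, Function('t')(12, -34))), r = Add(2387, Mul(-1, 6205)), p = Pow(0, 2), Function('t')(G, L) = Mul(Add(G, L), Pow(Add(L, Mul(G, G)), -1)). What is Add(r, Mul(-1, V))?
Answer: -6087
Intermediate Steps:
Function('t')(G, L) = Mul(Pow(Add(L, Pow(G, 2)), -1), Add(G, L)) (Function('t')(G, L) = Mul(Add(G, L), Pow(Add(L, Pow(G, 2)), -1)) = Mul(Pow(Add(L, Pow(G, 2)), -1), Add(G, L)))
p = 0
r = -3818 (r = Add(2387, -6205) = -3818)
V = 2269 (V = Add(2269, Mul(0, Mul(Pow(Add(-34, Pow(12, 2)), -1), Add(12, -34)))) = Add(2269, Mul(0, Mul(Pow(Add(-34, 144), -1), -22))) = Add(2269, Mul(0, Mul(Pow(110, -1), -22))) = Add(2269, Mul(0, Mul(Rational(1, 110), -22))) = Add(2269, Mul(0, Rational(-1, 5))) = Add(2269, 0) = 2269)
Add(r, Mul(-1, V)) = Add(-3818, Mul(-1, 2269)) = Add(-3818, -2269) = -6087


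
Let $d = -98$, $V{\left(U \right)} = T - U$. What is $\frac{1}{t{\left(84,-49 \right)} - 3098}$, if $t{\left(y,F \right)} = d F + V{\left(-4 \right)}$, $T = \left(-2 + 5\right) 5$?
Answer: $\frac{1}{1723} \approx 0.00058038$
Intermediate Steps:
$T = 15$ ($T = 3 \cdot 5 = 15$)
$V{\left(U \right)} = 15 - U$
$t{\left(y,F \right)} = 19 - 98 F$ ($t{\left(y,F \right)} = - 98 F + \left(15 - -4\right) = - 98 F + \left(15 + 4\right) = - 98 F + 19 = 19 - 98 F$)
$\frac{1}{t{\left(84,-49 \right)} - 3098} = \frac{1}{\left(19 - -4802\right) - 3098} = \frac{1}{\left(19 + 4802\right) - 3098} = \frac{1}{4821 - 3098} = \frac{1}{1723}$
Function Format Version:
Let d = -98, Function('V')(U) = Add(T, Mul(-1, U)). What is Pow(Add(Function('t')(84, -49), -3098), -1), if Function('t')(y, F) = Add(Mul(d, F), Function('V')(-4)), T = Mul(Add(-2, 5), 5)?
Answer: Rational(1, 1723) ≈ 0.00058038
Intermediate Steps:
T = 15 (T = Mul(3, 5) = 15)
Function('V')(U) = Add(15, Mul(-1, U))
Function('t')(y, F) = Add(19, Mul(-98, F)) (Function('t')(y, F) = Add(Mul(-98, F), Add(15, Mul(-1, -4))) = Add(Mul(-98, F), Add(15, 4)) = Add(Mul(-98, F), 19) = Add(19, Mul(-98, F)))
Pow(Add(Function('t')(84, -49), -3098), -1) = Pow(Add(Add(19, Mul(-98, -49)), -3098), -1) = Pow(Add(Add(19, 4802), -3098), -1) = Pow(Add(4821, -3098), -1) = Pow(1723, -1) = Rational(1, 1723)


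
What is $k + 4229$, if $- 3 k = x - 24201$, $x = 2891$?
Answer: $\frac{33997}{3} \approx 11332.0$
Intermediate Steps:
$k = \frac{21310}{3}$ ($k = - \frac{2891 - 24201}{3} = \left(- \frac{1}{3}\right) \left(-21310\right) = \frac{21310}{3} \approx 7103.3$)
$k + 4229 = \frac{21310}{3} + 4229 = \frac{33997}{3}$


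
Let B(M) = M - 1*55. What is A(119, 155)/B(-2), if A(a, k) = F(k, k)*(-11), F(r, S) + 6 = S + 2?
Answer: 1661/57 ≈ 29.140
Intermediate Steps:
F(r, S) = -4 + S (F(r, S) = -6 + (S + 2) = -6 + (2 + S) = -4 + S)
A(a, k) = 44 - 11*k (A(a, k) = (-4 + k)*(-11) = 44 - 11*k)
B(M) = -55 + M (B(M) = M - 55 = -55 + M)
A(119, 155)/B(-2) = (44 - 11*155)/(-55 - 2) = (44 - 1705)/(-57) = -1661*(-1/57) = 1661/57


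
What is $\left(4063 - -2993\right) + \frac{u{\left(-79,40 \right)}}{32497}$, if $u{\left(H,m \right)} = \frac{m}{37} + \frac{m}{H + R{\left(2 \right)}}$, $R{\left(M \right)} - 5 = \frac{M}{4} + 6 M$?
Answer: $\frac{1043538986392}{147893847} \approx 7056.0$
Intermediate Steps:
$R{\left(M \right)} = 5 + \frac{25 M}{4}$ ($R{\left(M \right)} = 5 + \left(\frac{M}{4} + 6 M\right) = 5 + \frac{25 M}{4}$)
$u{\left(H,m \right)} = \frac{m}{37} + \frac{m}{\frac{35}{2} + H}$ ($u{\left(H,m \right)} = \frac{m}{37} + \frac{m}{H + \left(5 + \frac{25}{4} \cdot 2\right)} = m \frac{1}{37} + \frac{m}{H + \left(5 + \frac{25}{2}\right)} = \frac{m}{37} + \frac{m}{H + \frac{35}{2}} = \frac{m}{37} + \frac{m}{\frac{35}{2} + H}$)
$\left(4063 - -2993\right) + \frac{u{\left(-79,40 \right)}}{32497} = \left(4063 - -2993\right) + \frac{\frac{1}{37} \cdot 40 \frac{1}{35 + 2 \left(-79\right)} \left(109 + 2 \left(-79\right)\right)}{32497} = \left(4063 + 2993\right) + \frac{1}{37} \cdot 40 \frac{1}{35 - 158} \left(109 - 158\right) \frac{1}{32497} = 7056 + \frac{1}{37} \cdot 40 \frac{1}{-123} \left(-49\right) \frac{1}{32497} = 7056 + \frac{1}{37} \cdot 40 \left(- \frac{1}{123}\right) \left(-49\right) \frac{1}{32497} = 7056 + \frac{1960}{4551} \cdot \frac{1}{32497} = 7056 + \frac{1960}{147893847} = \frac{1043538986392}{147893847}$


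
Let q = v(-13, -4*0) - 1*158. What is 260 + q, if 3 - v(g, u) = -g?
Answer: 92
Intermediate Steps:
v(g, u) = 3 + g (v(g, u) = 3 - (-1)*g = 3 + g)
q = -168 (q = (3 - 13) - 1*158 = -10 - 158 = -168)
260 + q = 260 - 168 = 92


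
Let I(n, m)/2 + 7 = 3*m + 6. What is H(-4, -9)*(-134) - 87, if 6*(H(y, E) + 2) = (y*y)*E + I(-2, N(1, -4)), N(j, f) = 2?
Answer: 9521/3 ≈ 3173.7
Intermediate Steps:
I(n, m) = -2 + 6*m (I(n, m) = -14 + 2*(3*m + 6) = -14 + 2*(6 + 3*m) = -14 + (12 + 6*m) = -2 + 6*m)
H(y, E) = -⅓ + E*y²/6 (H(y, E) = -2 + ((y*y)*E + (-2 + 6*2))/6 = -2 + (y²*E + (-2 + 12))/6 = -2 + (E*y² + 10)/6 = -2 + (10 + E*y²)/6 = -2 + (5/3 + E*y²/6) = -⅓ + E*y²/6)
H(-4, -9)*(-134) - 87 = (-⅓ + (⅙)*(-9)*(-4)²)*(-134) - 87 = (-⅓ + (⅙)*(-9)*16)*(-134) - 87 = (-⅓ - 24)*(-134) - 87 = -73/3*(-134) - 87 = 9782/3 - 87 = 9521/3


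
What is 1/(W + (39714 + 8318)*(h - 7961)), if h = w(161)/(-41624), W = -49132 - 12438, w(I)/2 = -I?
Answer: -5203/1989855874078 ≈ -2.6148e-9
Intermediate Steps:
w(I) = -2*I (w(I) = 2*(-I) = -2*I)
W = -61570
h = 161/20812 (h = -2*161/(-41624) = -322*(-1/41624) = 161/20812 ≈ 0.0077359)
1/(W + (39714 + 8318)*(h - 7961)) = 1/(-61570 + (39714 + 8318)*(161/20812 - 7961)) = 1/(-61570 + 48032*(-165684171/20812)) = 1/(-61570 - 1989535525368/5203) = 1/(-1989855874078/5203) = -5203/1989855874078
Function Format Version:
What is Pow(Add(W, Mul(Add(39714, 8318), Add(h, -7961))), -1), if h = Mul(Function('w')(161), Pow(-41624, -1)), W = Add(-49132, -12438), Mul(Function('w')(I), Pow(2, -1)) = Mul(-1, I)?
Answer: Rational(-5203, 1989855874078) ≈ -2.6148e-9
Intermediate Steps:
Function('w')(I) = Mul(-2, I) (Function('w')(I) = Mul(2, Mul(-1, I)) = Mul(-2, I))
W = -61570
h = Rational(161, 20812) (h = Mul(Mul(-2, 161), Pow(-41624, -1)) = Mul(-322, Rational(-1, 41624)) = Rational(161, 20812) ≈ 0.0077359)
Pow(Add(W, Mul(Add(39714, 8318), Add(h, -7961))), -1) = Pow(Add(-61570, Mul(Add(39714, 8318), Add(Rational(161, 20812), -7961))), -1) = Pow(Add(-61570, Mul(48032, Rational(-165684171, 20812))), -1) = Pow(Add(-61570, Rational(-1989535525368, 5203)), -1) = Pow(Rational(-1989855874078, 5203), -1) = Rational(-5203, 1989855874078)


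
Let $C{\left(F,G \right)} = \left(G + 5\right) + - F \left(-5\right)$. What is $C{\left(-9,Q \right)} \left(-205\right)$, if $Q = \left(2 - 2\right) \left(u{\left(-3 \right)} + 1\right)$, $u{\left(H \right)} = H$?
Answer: $8200$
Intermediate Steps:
$Q = 0$ ($Q = \left(2 - 2\right) \left(-3 + 1\right) = 0 \left(-2\right) = 0$)
$C{\left(F,G \right)} = 5 + G + 5 F$ ($C{\left(F,G \right)} = \left(5 + G\right) + 5 F = 5 + G + 5 F$)
$C{\left(-9,Q \right)} \left(-205\right) = \left(5 + 0 + 5 \left(-9\right)\right) \left(-205\right) = \left(5 + 0 - 45\right) \left(-205\right) = \left(-40\right) \left(-205\right) = 8200$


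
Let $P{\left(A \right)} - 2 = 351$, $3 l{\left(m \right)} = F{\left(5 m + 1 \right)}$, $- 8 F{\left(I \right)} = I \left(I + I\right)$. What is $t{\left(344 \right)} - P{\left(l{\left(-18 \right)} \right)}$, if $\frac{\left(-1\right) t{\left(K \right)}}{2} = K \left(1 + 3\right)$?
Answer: $-3105$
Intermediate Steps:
$F{\left(I \right)} = - \frac{I^{2}}{4}$ ($F{\left(I \right)} = - \frac{I \left(I + I\right)}{8} = - \frac{I 2 I}{8} = - \frac{2 I^{2}}{8} = - \frac{I^{2}}{4}$)
$t{\left(K \right)} = - 8 K$ ($t{\left(K \right)} = - 2 K \left(1 + 3\right) = - 2 K 4 = - 2 \cdot 4 K = - 8 K$)
$l{\left(m \right)} = - \frac{\left(1 + 5 m\right)^{2}}{12}$ ($l{\left(m \right)} = \frac{\left(- \frac{1}{4}\right) \left(5 m + 1\right)^{2}}{3} = \frac{\left(- \frac{1}{4}\right) \left(1 + 5 m\right)^{2}}{3} = - \frac{\left(1 + 5 m\right)^{2}}{12}$)
$P{\left(A \right)} = 353$ ($P{\left(A \right)} = 2 + 351 = 353$)
$t{\left(344 \right)} - P{\left(l{\left(-18 \right)} \right)} = \left(-8\right) 344 - 353 = -2752 - 353 = -3105$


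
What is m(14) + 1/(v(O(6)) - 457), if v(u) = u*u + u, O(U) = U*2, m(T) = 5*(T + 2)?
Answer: 24079/301 ≈ 79.997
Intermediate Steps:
m(T) = 10 + 5*T (m(T) = 5*(2 + T) = 10 + 5*T)
O(U) = 2*U
v(u) = u + u² (v(u) = u² + u = u + u²)
m(14) + 1/(v(O(6)) - 457) = (10 + 5*14) + 1/((2*6)*(1 + 2*6) - 457) = (10 + 70) + 1/(12*(1 + 12) - 457) = 80 + 1/(12*13 - 457) = 80 + 1/(156 - 457) = 80 + 1/(-301) = 80 - 1/301 = 24079/301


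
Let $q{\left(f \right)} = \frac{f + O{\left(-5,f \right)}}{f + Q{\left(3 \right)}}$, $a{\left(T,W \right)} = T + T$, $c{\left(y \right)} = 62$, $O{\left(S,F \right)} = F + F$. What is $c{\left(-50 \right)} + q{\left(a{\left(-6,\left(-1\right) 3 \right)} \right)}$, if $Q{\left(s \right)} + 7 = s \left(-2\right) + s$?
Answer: $\frac{700}{11} \approx 63.636$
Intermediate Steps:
$O{\left(S,F \right)} = 2 F$
$a{\left(T,W \right)} = 2 T$
$Q{\left(s \right)} = -7 - s$ ($Q{\left(s \right)} = -7 + \left(s \left(-2\right) + s\right) = -7 + \left(- 2 s + s\right) = -7 - s$)
$q{\left(f \right)} = \frac{3 f}{-10 + f}$ ($q{\left(f \right)} = \frac{f + 2 f}{f - 10} = \frac{3 f}{f - 10} = \frac{3 f}{-10 + f}$)
$c{\left(-50 \right)} + q{\left(a{\left(-6,\left(-1\right) 3 \right)} \right)} = 62 + \frac{3 \cdot 2 \left(-6\right)}{-10 + 2 \left(-6\right)} = 62 + 3 \left(-12\right) \frac{1}{-10 - 12} = 62 + 3 \left(-12\right) \frac{1}{-22} = 62 + 3 \left(-12\right) \left(- \frac{1}{22}\right) = 62 + \frac{18}{11} = \frac{700}{11}$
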